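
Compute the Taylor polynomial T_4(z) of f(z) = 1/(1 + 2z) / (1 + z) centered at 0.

31*z^4 - 15*z^3 + 7*z^2 - 3*z + 1

Write out both Maclaurin series and multiply, keeping only the needed powers.
f(0) = 1
f′(0) = -3
f′′(0) = 14
f′′′(0) = -90
f^(4)(0) = 744
The Taylor polynomial is Σ f^(k)(0)/k! · z^k.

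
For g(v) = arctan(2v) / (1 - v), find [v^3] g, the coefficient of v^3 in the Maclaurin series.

-2/3

Expand 1/(denominator) as a geometric series and multiply by the numerator's series.
[v^0] = 0;  [v^1] = 2;  [v^2] = 2;  [v^3] = -2/3.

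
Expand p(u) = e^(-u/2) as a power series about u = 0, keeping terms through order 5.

-u^5/3840 + u^4/384 - u^3/48 + u^2/8 - u/2 + 1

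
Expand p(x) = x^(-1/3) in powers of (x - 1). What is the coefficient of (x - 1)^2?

2/9

Use the known series and substitute for the argument.
p(1) = 1
p′(1) = -1/3
p′′(1) = 4/9
So c_2 = p′′(1)/2! = 2/9.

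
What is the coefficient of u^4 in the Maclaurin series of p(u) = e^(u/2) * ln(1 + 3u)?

Expand each factor separately, then convolve coefficients.
p(0) = 0
p′(0) = 3
p′′(0) = -6
p′′′(0) = 171/4
p^(4)(0) = -390
The Taylor polynomial is Σ p^(k)(0)/k! · u^k.

-65/4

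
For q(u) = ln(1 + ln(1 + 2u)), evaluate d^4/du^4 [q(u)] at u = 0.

Substitute the inner expansion into the outer series and collect powers.
From the series, [u^4] q = -70/3; multiply by 4! = 24 to get -560.

-560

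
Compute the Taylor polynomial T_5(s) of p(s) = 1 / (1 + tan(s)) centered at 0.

-32*s^5/15 + 5*s^4/3 - 4*s^3/3 + s^2 - s + 1

Write 1/(1+u) = 1 - u + u^2 - u^3 + ... and substitute the series for u.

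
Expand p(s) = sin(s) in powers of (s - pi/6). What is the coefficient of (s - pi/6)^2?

-1/4

Differentiate repeatedly and evaluate at the center.
p(pi/6) = 1/2
p′(pi/6) = sqrt(3)/2
p′′(pi/6) = -1/2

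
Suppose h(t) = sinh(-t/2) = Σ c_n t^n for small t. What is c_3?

h(0) = 0
h′(0) = -1/2
h′′(0) = 0
h′′′(0) = -1/8
So c_3 = h′′′(0)/3! = -1/48.

-1/48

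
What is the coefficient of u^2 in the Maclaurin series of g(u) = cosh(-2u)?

g(0) = 1
g′(0) = 0
g′′(0) = 4
So c_2 = g′′(0)/2! = 2.

2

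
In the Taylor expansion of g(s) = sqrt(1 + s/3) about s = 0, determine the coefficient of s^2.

-1/72

Differentiate repeatedly and evaluate at the center.
g(0) = 1
g′(0) = 1/6
g′′(0) = -1/36
So c_2 = g′′(0)/2! = -1/72.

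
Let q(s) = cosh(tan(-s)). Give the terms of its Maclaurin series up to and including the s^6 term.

Compose series: expand the inner function first, then feed it into the outer expansion.
q(0) = 1
q′(0) = 0
q′′(0) = 1
q′′′(0) = 0
q^(4)(0) = 9
q^(5)(0) = 0
q^(6)(0) = 177
The Taylor polynomial is Σ q^(k)(0)/k! · s^k.

59*s^6/240 + 3*s^4/8 + s^2/2 + 1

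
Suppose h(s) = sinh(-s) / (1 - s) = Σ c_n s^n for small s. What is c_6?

-47/40

Write out both Maclaurin series and multiply, keeping only the needed powers.
[s^0] = 0;  [s^1] = -1;  [s^2] = -1;  [s^3] = -7/6;  [s^4] = -7/6;  [s^5] = -47/40;  [s^6] = -47/40.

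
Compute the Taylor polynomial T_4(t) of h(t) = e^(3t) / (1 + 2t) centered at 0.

Write out both Maclaurin series and multiply, keeping only the needed powers.
h(0) = 1
h′(0) = 1
h′′(0) = 5
h′′′(0) = -3
h^(4)(0) = 105

35*t^4/8 - t^3/2 + 5*t^2/2 + t + 1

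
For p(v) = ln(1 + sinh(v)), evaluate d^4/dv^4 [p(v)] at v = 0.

Substitute the inner expansion into the outer series and collect powers.
From the series, [v^4] p = -5/12; multiply by 4! = 24 to get -10.

-10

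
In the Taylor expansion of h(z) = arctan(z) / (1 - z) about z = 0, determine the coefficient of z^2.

Use 1/(1 - r) = Σ r^k on the denominator, then take the Cauchy product.
h(0) = 0
h′(0) = 1
h′′(0) = 2
Dividing each by k! gives the coefficients c_0, ..., c_2.

1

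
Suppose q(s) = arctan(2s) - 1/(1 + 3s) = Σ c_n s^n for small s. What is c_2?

-9

Combine the two series term by term.
[s^0] = -1;  [s^1] = 5;  [s^2] = -9.
So c_2 = q′′(0)/2! = -9.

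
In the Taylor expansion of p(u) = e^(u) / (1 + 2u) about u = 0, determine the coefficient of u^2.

5/2

Take the Cauchy product of the two expansions.
p(0) = 1
p′(0) = -1
p′′(0) = 5
So c_2 = p′′(0)/2! = 5/2.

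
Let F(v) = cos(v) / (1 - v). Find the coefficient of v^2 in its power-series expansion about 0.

1/2

Multiply the numerator's expansion by the denominator's geometric series.
[v^0] = 1;  [v^1] = 1;  [v^2] = 1/2.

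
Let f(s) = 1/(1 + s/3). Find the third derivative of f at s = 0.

Compute the successive derivatives at the expansion point and divide by k!.
The coefficient of s^3 in the expansion is -1/27, so f′′′(0) = 3! * (-1/27) = -2/9.

-2/9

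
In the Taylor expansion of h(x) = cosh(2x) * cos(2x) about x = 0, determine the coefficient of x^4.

Expand each factor separately, then convolve coefficients.
[x^0] = 1;  [x^1] = 0;  [x^2] = 0;  [x^3] = 0;  [x^4] = -8/3.
So c_4 = h^(4)(0)/4! = -8/3.

-8/3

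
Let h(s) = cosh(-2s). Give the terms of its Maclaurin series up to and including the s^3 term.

Differentiate repeatedly and evaluate at the center.
h(0) = 1
h′(0) = 0
h′′(0) = 4
h′′′(0) = 0
Dividing each by k! gives the coefficients c_0, ..., c_3.

2*s^2 + 1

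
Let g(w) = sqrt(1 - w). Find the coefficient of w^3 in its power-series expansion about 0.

-1/16

Use the known series and substitute for the argument.
g(0) = 1
g′(0) = -1/2
g′′(0) = -1/4
g′′′(0) = -3/8
Then c_k = g^(k)(0)/k! gives each Taylor coefficient.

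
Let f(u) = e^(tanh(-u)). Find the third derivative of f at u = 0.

Plug the Maclaurin series of the inner function into that of the outer and collect terms.
The coefficient of u^3 in the expansion is 1/6, so f′′′(0) = 3! * (1/6) = 1.

1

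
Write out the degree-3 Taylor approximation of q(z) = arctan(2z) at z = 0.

-8*z^3/3 + 2*z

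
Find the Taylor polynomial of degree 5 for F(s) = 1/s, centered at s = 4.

Use the known series and substitute for the argument.
[(s - 4)^0] = 1/4;  [(s - 4)^1] = -1/16;  [(s - 4)^2] = 1/64;  [(s - 4)^3] = -1/256;  [(s - 4)^4] = 1/1024;  [(s - 4)^5] = -1/4096.

-(s - 4)^5/4096 + (s - 4)^4/1024 - (s - 4)^3/256 + (s - 4)^2/64 - (s - 4)/16 + 1/4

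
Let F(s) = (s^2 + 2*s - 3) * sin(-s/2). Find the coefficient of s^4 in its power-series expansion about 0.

Distribute the polynomial across the series and collect like powers.
F(0) = 0
F′(0) = 3/2
F′′(0) = -2
F′′′(0) = -27/8
F^(4)(0) = 1
Dividing each by k! gives the coefficients c_0, ..., c_4.

1/24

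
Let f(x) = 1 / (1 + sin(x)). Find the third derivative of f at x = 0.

Write 1/(1+u) = 1 - u + u^2 - u^3 + ... and substitute the series for u.
The coefficient of x^3 in the expansion is -5/6, so f′′′(0) = 3! * (-5/6) = -5.

-5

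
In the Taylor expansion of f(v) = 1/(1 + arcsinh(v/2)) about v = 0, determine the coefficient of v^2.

Plug the Maclaurin series of the inner function into that of the outer and collect terms.
f(0) = 1
f′(0) = -1/2
f′′(0) = 1/2
So c_2 = f′′(0)/2! = 1/4.

1/4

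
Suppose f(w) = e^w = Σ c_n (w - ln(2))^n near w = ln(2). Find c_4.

c_4 = f^(4)(ln(2))/4! = 1/12.

1/12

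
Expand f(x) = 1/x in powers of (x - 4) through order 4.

(x - 4)^4/1024 - (x - 4)^3/256 + (x - 4)^2/64 - (x - 4)/16 + 1/4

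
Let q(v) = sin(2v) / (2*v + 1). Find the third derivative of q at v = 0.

Multiply the numerator's expansion by the denominator's geometric series.
The coefficient of v^3 in the expansion is 20/3, so q′′′(0) = 3! * (20/3) = 40.

40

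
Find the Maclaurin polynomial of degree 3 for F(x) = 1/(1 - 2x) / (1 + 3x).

-13*x^3 + 7*x^2 - x + 1

Take the Cauchy product of the two expansions.
F(0) = 1
F′(0) = -1
F′′(0) = 14
F′′′(0) = -78
Dividing each by k! gives the coefficients c_0, ..., c_3.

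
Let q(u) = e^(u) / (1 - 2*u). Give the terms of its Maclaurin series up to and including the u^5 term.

6331*u^5/120 + 211*u^4/8 + 79*u^3/6 + 13*u^2/2 + 3*u + 1

Multiply the numerator's expansion by the denominator's geometric series.
q(0) = 1
q′(0) = 3
q′′(0) = 13
q′′′(0) = 79
q^(4)(0) = 633
q^(5)(0) = 6331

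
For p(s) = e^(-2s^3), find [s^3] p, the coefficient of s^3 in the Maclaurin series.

p(0) = 1
p′(0) = 0
p′′(0) = 0
p′′′(0) = -12
The Taylor polynomial is Σ p^(k)(0)/k! · s^k.

-2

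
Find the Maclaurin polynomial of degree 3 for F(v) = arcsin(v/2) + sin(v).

Add the two expansions coefficient-wise.
F(0) = 0
F′(0) = 3/2
F′′(0) = 0
F′′′(0) = -7/8

-7*v^3/48 + 3*v/2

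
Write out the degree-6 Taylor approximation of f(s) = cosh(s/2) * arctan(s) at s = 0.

Expand each factor separately, then convolve coefficients.
f(0) = 0
f′(0) = 1
f′′(0) = 0
f′′′(0) = -5/4
f^(4)(0) = 0
f^(5)(0) = 309/16
f^(6)(0) = 0

103*s^5/640 - 5*s^3/24 + s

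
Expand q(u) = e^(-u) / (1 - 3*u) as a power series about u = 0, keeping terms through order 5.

Multiply the numerator's expansion by the denominator's geometric series.
q(0) = 1
q′(0) = 2
q′′(0) = 13
q′′′(0) = 116
q^(4)(0) = 1393
q^(5)(0) = 20894
Dividing each by k! gives the coefficients c_0, ..., c_5.

10447*u^5/60 + 1393*u^4/24 + 58*u^3/3 + 13*u^2/2 + 2*u + 1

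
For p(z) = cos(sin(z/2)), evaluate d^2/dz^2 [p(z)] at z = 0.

-1/4

Let u equal the inner series; expand the outer function in u and truncate.
The coefficient of z^2 in the expansion is -1/8, so p′′(0) = 2! * (-1/8) = -1/4.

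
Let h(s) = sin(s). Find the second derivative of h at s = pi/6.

-1/2

From the series, [(s - pi/6)^2] h = -1/4; multiply by 2! = 2 to get -1/2.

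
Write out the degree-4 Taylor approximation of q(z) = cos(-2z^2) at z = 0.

q(0) = 1
q′(0) = 0
q′′(0) = 0
q′′′(0) = 0
q^(4)(0) = -48

1 - 2*z^4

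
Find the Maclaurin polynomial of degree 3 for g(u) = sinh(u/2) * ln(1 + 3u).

Expand each factor separately, then convolve coefficients.
[u^0] = 0;  [u^1] = 0;  [u^2] = 3/2;  [u^3] = -9/4.

-9*u^3/4 + 3*u^2/2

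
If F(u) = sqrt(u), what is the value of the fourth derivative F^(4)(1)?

From the series, [(u - 1)^4] F = -5/128; multiply by 4! = 24 to get -15/16.

-15/16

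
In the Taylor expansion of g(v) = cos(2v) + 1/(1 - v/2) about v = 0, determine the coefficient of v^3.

1/8

Combine the two series term by term.
g(0) = 2
g′(0) = 1/2
g′′(0) = -7/2
g′′′(0) = 3/4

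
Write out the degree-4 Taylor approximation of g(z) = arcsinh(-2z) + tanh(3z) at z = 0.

Combine the two series term by term.
[z^0] = 0;  [z^1] = 1;  [z^2] = 0;  [z^3] = -23/3;  [z^4] = 0.

-23*z^3/3 + z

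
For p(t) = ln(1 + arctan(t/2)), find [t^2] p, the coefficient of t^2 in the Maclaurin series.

-1/8

Plug the Maclaurin series of the inner function into that of the outer and collect terms.
[t^0] = 0;  [t^1] = 1/2;  [t^2] = -1/8.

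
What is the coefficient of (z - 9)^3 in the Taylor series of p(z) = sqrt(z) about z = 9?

1/3888

Differentiate repeatedly and evaluate at the center.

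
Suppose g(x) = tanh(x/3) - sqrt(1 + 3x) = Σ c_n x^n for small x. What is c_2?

9/8

Expand each term separately and add.
g(0) = -1
g′(0) = -7/6
g′′(0) = 9/4
Dividing each by k! gives the coefficients c_0, ..., c_2.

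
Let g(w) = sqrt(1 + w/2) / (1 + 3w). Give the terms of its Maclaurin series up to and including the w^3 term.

Write out both Maclaurin series and multiply, keeping only the needed powers.
g(0) = 1
g′(0) = -11/4
g′′(0) = 263/16
g′′′(0) = -9465/64
Dividing each by k! gives the coefficients c_0, ..., c_3.

-3155*w^3/128 + 263*w^2/32 - 11*w/4 + 1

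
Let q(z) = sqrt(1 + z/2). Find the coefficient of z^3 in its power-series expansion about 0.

q(0) = 1
q′(0) = 1/4
q′′(0) = -1/16
q′′′(0) = 3/64
So c_3 = q′′′(0)/3! = 1/128.

1/128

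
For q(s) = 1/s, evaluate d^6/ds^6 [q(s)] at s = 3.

80/243

Compute the successive derivatives at the expansion point and divide by k!.
The coefficient of (s - 3)^6 in the expansion is 1/2187, so q^(6)(3) = 6! * (1/2187) = 80/243.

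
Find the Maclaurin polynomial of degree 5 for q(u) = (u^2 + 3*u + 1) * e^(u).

3*u^5/10 + 25*u^4/24 + 8*u^3/3 + 9*u^2/2 + 4*u + 1

Distribute the polynomial across the series and collect like powers.
[u^0] = 1;  [u^1] = 4;  [u^2] = 9/2;  [u^3] = 8/3;  [u^4] = 25/24;  [u^5] = 3/10.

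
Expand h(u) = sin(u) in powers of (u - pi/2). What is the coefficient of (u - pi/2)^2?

h(pi/2) = 1
h′(pi/2) = 0
h′′(pi/2) = -1

-1/2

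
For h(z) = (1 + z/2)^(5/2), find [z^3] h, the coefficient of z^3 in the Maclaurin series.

5/128

h(0) = 1
h′(0) = 5/4
h′′(0) = 15/16
h′′′(0) = 15/64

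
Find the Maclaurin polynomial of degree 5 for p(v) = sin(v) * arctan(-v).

v^4/2 - v^2

Take the Cauchy product of the two expansions.
p(0) = 0
p′(0) = 0
p′′(0) = -2
p′′′(0) = 0
p^(4)(0) = 12
p^(5)(0) = 0
The Taylor polynomial is Σ p^(k)(0)/k! · v^k.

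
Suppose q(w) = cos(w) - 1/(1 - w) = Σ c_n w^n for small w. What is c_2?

-3/2

Expand each term separately and add.
q(0) = 0
q′(0) = -1
q′′(0) = -3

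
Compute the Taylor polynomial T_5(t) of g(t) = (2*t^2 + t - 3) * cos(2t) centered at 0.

Multiply each power in the prefactor through the base expansion.
[t^0] = -3;  [t^1] = 1;  [t^2] = 8;  [t^3] = -2;  [t^4] = -6;  [t^5] = 2/3.

2*t^5/3 - 6*t^4 - 2*t^3 + 8*t^2 + t - 3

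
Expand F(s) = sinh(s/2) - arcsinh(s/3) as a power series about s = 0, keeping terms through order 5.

-s^5/20736 + 35*s^3/1296 + s/6

Add the two expansions coefficient-wise.
F(0) = 0
F′(0) = 1/6
F′′(0) = 0
F′′′(0) = 35/216
F^(4)(0) = 0
F^(5)(0) = -5/864
Dividing each by k! gives the coefficients c_0, ..., c_5.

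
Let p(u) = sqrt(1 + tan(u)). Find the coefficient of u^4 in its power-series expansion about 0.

-47/384

Plug the Maclaurin series of the inner function into that of the outer and collect terms.
[u^0] = 1;  [u^1] = 1/2;  [u^2] = -1/8;  [u^3] = 11/48;  [u^4] = -47/384.
So c_4 = p^(4)(0)/4! = -47/384.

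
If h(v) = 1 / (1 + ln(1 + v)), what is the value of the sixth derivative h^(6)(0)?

6578

Write 1/(1+u) = 1 - u + u^2 - u^3 + ... and substitute the series for u.
The coefficient of v^6 in the expansion is 3289/360, so h^(6)(0) = 6! * (3289/360) = 6578.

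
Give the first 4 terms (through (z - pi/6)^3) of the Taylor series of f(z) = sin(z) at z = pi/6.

-sqrt(3)*(z - pi/6)^3/12 - (z - pi/6)^2/4 + sqrt(3)*(z - pi/6)/2 + 1/2

f(pi/6) = 1/2
f′(pi/6) = sqrt(3)/2
f′′(pi/6) = -1/2
f′′′(pi/6) = -sqrt(3)/2
The Taylor polynomial is Σ f^(k)(pi/6)/k! · (z - pi/6)^k.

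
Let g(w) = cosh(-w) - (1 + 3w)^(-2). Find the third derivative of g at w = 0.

648

Combine the two series term by term.
The coefficient of w^3 in the expansion is 108, so g′′′(0) = 3! * (108) = 648.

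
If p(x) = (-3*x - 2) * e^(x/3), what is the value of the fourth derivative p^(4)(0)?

-38/81

Multiply each power in the prefactor through the base expansion.
The coefficient of x^4 in the expansion is -19/972, so p^(4)(0) = 4! * (-19/972) = -38/81.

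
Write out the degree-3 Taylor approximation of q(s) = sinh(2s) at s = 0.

q(0) = 0
q′(0) = 2
q′′(0) = 0
q′′′(0) = 8

4*s^3/3 + 2*s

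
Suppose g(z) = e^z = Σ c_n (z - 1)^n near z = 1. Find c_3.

Compute the successive derivatives at the expansion point and divide by k!.
[(z - 1)^0] = e;  [(z - 1)^1] = e;  [(z - 1)^2] = e/2;  [(z - 1)^3] = e/6.
So c_3 = g′′′(1)/3! = e/6.

e/6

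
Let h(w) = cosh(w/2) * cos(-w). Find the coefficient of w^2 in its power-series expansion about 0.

-3/8

Write out both Maclaurin series and multiply, keeping only the needed powers.
h(0) = 1
h′(0) = 0
h′′(0) = -3/4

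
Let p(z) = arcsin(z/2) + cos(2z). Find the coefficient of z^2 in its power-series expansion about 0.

Combine the two series term by term.
p(0) = 1
p′(0) = 1/2
p′′(0) = -4
The Taylor polynomial is Σ p^(k)(0)/k! · z^k.

-2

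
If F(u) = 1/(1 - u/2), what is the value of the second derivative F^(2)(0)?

1/2

The coefficient of u^2 in the expansion is 1/4, so F′′(0) = 2! * (1/4) = 1/2.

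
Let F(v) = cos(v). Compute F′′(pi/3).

From the series, [(v - pi/3)^2] F = -1/4; multiply by 2! = 2 to get -1/2.

-1/2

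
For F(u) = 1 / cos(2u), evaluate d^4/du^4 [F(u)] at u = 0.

80

Invert the denominator's series and multiply.
From the series, [u^4] F = 10/3; multiply by 4! = 24 to get 80.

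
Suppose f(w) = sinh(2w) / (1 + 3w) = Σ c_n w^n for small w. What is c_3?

Write out both Maclaurin series and multiply, keeping only the needed powers.
[w^0] = 0;  [w^1] = 2;  [w^2] = -6;  [w^3] = 58/3.

58/3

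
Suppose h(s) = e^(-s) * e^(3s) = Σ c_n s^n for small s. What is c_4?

2/3

Take the Cauchy product of the two expansions.
So c_4 = h^(4)(0)/4! = 2/3.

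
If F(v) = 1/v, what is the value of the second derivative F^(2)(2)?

1/4

The coefficient of (v - 2)^2 in the expansion is 1/8, so F′′(2) = 2! * (1/8) = 1/4.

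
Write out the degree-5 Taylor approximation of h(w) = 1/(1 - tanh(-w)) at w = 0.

-2*w^5/15 + w^4/3 - 2*w^3/3 + w^2 - w + 1

Let u equal the inner series; expand the outer function in u and truncate.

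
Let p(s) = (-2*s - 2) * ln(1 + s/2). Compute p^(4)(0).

Multiply each power in the prefactor through the base expansion.
The coefficient of s^4 in the expansion is -5/96, so p^(4)(0) = 4! * (-5/96) = -5/4.

-5/4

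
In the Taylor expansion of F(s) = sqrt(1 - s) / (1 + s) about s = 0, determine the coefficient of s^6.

Take the Cauchy product of the two expansions.
F(0) = 1
F′(0) = -3/2
F′′(0) = 11/4
F′′′(0) = -69/8
F^(4)(0) = 537/16
F^(5)(0) = -5475/32
F^(6)(0) = 64755/64
So c_6 = F^(6)(0)/6! = 1439/1024.

1439/1024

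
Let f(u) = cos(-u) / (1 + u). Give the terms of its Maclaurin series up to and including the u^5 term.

Multiply the two series term by term and collect like powers.
f(0) = 1
f′(0) = -1
f′′(0) = 1
f′′′(0) = -3
f^(4)(0) = 13
f^(5)(0) = -65

-13*u^5/24 + 13*u^4/24 - u^3/2 + u^2/2 - u + 1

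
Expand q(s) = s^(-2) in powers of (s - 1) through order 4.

q(1) = 1
q′(1) = -2
q′′(1) = 6
q′′′(1) = -24
q^(4)(1) = 120
Then c_k = q^(k)(1)/k! gives each Taylor coefficient.

5*(s - 1)^4 - 4*(s - 1)^3 + 3*(s - 1)^2 - 2*(s - 1) + 1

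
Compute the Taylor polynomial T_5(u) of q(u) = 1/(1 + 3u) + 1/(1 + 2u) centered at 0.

Expand each term separately and add.
q(0) = 2
q′(0) = -5
q′′(0) = 26
q′′′(0) = -210
q^(4)(0) = 2328
q^(5)(0) = -33000

-275*u^5 + 97*u^4 - 35*u^3 + 13*u^2 - 5*u + 2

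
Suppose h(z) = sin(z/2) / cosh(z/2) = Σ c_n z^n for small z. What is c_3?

-1/12

Invert the denominator's series and multiply.
h(0) = 0
h′(0) = 1/2
h′′(0) = 0
h′′′(0) = -1/2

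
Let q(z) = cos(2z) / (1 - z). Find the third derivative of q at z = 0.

-6

Take the Cauchy product of the two expansions.
From the series, [z^3] q = -1; multiply by 3! = 6 to get -6.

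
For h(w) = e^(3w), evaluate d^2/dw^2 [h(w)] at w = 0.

9

Differentiate repeatedly and evaluate at the center.
The coefficient of w^2 in the expansion is 9/2, so h′′(0) = 2! * (9/2) = 9.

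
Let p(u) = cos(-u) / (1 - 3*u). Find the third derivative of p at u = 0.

153

Expand 1/(denominator) as a geometric series and multiply by the numerator's series.
From the series, [u^3] p = 51/2; multiply by 3! = 6 to get 153.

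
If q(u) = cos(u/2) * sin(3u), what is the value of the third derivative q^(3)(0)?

Expand each factor separately, then convolve coefficients.
From the series, [u^3] q = -39/8; multiply by 3! = 6 to get -117/4.

-117/4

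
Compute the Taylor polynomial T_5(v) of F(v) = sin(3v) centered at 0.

81*v^5/40 - 9*v^3/2 + 3*v

Use the known series and substitute for the argument.
[v^0] = 0;  [v^1] = 3;  [v^2] = 0;  [v^3] = -9/2;  [v^4] = 0;  [v^5] = 81/40.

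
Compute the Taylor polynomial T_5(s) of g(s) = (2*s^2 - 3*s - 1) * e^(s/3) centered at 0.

Multiply each power in the prefactor through the base expansion.
g(0) = -1
g′(0) = -10/3
g′′(0) = 17/9
g′′′(0) = 80/27
g^(4)(0) = 179/81
g^(5)(0) = 314/243

157*s^5/14580 + 179*s^4/1944 + 40*s^3/81 + 17*s^2/18 - 10*s/3 - 1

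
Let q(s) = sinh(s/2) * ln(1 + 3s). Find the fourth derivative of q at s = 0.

Expand each factor separately, then convolve coefficients.
From the series, [s^4] q = 73/16; multiply by 4! = 24 to get 219/2.

219/2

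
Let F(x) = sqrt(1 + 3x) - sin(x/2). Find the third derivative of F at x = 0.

41/4

Combine the two series term by term.
The coefficient of x^3 in the expansion is 41/24, so F′′′(0) = 3! * (41/24) = 41/4.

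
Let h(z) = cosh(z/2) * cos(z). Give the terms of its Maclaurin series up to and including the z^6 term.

Take the Cauchy product of the two expansions.

13*z^6/5120 - 7*z^4/384 - 3*z^2/8 + 1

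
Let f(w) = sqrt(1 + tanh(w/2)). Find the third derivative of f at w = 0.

Let u equal the inner series; expand the outer function in u and truncate.
The coefficient of w^3 in the expansion is -5/384, so f′′′(0) = 3! * (-5/384) = -5/64.

-5/64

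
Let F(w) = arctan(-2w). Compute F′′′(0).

The coefficient of w^3 in the expansion is 8/3, so F′′′(0) = 3! * (8/3) = 16.

16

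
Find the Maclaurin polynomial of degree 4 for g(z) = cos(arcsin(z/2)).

Compose series: expand the inner function first, then feed it into the outer expansion.
[z^0] = 1;  [z^1] = 0;  [z^2] = -1/8;  [z^3] = 0;  [z^4] = -1/128.

-z^4/128 - z^2/8 + 1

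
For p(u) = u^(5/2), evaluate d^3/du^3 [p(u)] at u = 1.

From the series, [(u - 1)^3] p = 5/16; multiply by 3! = 6 to get 15/8.

15/8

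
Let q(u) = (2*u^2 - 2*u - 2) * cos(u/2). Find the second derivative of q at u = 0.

Shift and add copies of the series according to the polynomial's terms.
From the series, [u^2] q = 9/4; multiply by 2! = 2 to get 9/2.

9/2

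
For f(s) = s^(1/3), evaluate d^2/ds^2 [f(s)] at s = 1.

-2/9

Use the known series and substitute for the argument.
The coefficient of (s - 1)^2 in the expansion is -1/9, so f′′(1) = 2! * (-1/9) = -2/9.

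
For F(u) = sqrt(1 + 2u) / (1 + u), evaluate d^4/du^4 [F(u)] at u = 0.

Take the Cauchy product of the two expansions.
From the series, [u^4] F = -13/8; multiply by 4! = 24 to get -39.

-39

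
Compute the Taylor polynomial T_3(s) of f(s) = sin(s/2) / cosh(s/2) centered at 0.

-s^3/12 + s/2

Invert the denominator's series and multiply.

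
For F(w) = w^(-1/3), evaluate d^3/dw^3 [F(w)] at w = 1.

-28/27

From the series, [(w - 1)^3] F = -14/81; multiply by 3! = 6 to get -28/27.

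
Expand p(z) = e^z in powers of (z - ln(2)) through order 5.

(z - ln(2))^5/60 + (z - ln(2))^4/12 + (z - ln(2))^3/3 + (z - ln(2))^2 + 2*(z - ln(2)) + 2

Differentiate repeatedly and evaluate at the center.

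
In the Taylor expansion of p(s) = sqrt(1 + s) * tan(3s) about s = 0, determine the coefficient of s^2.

3/2

Expand each factor separately, then convolve coefficients.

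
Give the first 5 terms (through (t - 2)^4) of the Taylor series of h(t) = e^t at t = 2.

Apply the Taylor formula c_k = f^(k)(a)/k!.

(t - 2)^4*e^(2)/24 + (t - 2)^3*e^(2)/6 + (t - 2)^2*e^(2)/2 + (t - 2)*e^(2) + e^(2)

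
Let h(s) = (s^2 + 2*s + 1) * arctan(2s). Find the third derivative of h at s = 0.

Distribute the polynomial across the series and collect like powers.
The coefficient of s^3 in the expansion is -2/3, so h′′′(0) = 3! * (-2/3) = -4.

-4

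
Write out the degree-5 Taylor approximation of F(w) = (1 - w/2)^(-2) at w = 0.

F(0) = 1
F′(0) = 1
F′′(0) = 3/2
F′′′(0) = 3
F^(4)(0) = 15/2
F^(5)(0) = 45/2
Dividing each by k! gives the coefficients c_0, ..., c_5.

3*w^5/16 + 5*w^4/16 + w^3/2 + 3*w^2/4 + w + 1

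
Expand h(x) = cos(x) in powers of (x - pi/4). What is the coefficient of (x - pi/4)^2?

[(x - pi/4)^0] = sqrt(2)/2;  [(x - pi/4)^1] = -sqrt(2)/2;  [(x - pi/4)^2] = -sqrt(2)/4.

-sqrt(2)/4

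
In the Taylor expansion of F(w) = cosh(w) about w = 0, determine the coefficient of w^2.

1/2

F(0) = 1
F′(0) = 0
F′′(0) = 1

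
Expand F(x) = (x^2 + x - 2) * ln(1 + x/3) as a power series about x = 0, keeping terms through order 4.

Multiply each power in the prefactor through the base expansion.
[x^0] = 0;  [x^1] = -2/3;  [x^2] = 4/9;  [x^3] = 41/162;  [x^4] = -1/27.

-x^4/27 + 41*x^3/162 + 4*x^2/9 - 2*x/3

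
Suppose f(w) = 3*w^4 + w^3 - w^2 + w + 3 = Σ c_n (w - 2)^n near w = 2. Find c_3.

25

Use the known series and substitute for the argument.
f(2) = 57
f′(2) = 105
f′′(2) = 154
f′′′(2) = 150
Then c_k = f^(k)(2)/k! gives each Taylor coefficient.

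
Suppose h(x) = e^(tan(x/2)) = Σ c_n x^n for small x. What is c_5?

37/3840

Compose series: expand the inner function first, then feed it into the outer expansion.
h(0) = 1
h′(0) = 1/2
h′′(0) = 1/4
h′′′(0) = 3/8
h^(4)(0) = 9/16
h^(5)(0) = 37/32
Dividing each by k! gives the coefficients c_0, ..., c_5.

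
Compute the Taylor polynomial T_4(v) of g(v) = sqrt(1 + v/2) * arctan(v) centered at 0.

Multiply the two series term by term and collect like powers.
g(0) = 0
g′(0) = 1
g′′(0) = 1/2
g′′′(0) = -35/16
g^(4)(0) = -29/16
Dividing each by k! gives the coefficients c_0, ..., c_4.

-29*v^4/384 - 35*v^3/96 + v^2/4 + v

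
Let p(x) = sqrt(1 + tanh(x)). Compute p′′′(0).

-5/8

Let u equal the inner series; expand the outer function in u and truncate.
The coefficient of x^3 in the expansion is -5/48, so p′′′(0) = 3! * (-5/48) = -5/8.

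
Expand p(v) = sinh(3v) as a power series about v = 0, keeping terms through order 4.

9*v^3/2 + 3*v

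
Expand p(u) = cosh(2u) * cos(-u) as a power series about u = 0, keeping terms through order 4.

-7*u^4/24 + 3*u^2/2 + 1

Write out both Maclaurin series and multiply, keeping only the needed powers.
p(0) = 1
p′(0) = 0
p′′(0) = 3
p′′′(0) = 0
p^(4)(0) = -7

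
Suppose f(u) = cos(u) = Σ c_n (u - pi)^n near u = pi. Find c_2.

[(u - pi)^0] = -1;  [(u - pi)^1] = 0;  [(u - pi)^2] = 1/2.

1/2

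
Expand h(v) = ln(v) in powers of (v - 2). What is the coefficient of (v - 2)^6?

-1/384

[(v - 2)^0] = ln(2);  [(v - 2)^1] = 1/2;  [(v - 2)^2] = -1/8;  [(v - 2)^3] = 1/24;  [(v - 2)^4] = -1/64;  [(v - 2)^5] = 1/160;  [(v - 2)^6] = -1/384.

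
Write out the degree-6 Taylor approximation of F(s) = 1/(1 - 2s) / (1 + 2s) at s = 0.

Write out both Maclaurin series and multiply, keeping only the needed powers.
F(0) = 1
F′(0) = 0
F′′(0) = 8
F′′′(0) = 0
F^(4)(0) = 384
F^(5)(0) = 0
F^(6)(0) = 46080

64*s^6 + 16*s^4 + 4*s^2 + 1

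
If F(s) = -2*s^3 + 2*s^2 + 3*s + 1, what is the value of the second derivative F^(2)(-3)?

40

From the series, [(s + 3)^2] F = 20; multiply by 2! = 2 to get 40.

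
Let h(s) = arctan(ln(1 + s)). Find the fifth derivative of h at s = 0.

-22

Substitute the inner expansion into the outer series and collect powers.
From the series, [s^5] h = -11/60; multiply by 5! = 120 to get -22.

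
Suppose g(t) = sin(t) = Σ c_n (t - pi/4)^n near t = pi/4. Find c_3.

-sqrt(2)/12

g(pi/4) = sqrt(2)/2
g′(pi/4) = sqrt(2)/2
g′′(pi/4) = -sqrt(2)/2
g′′′(pi/4) = -sqrt(2)/2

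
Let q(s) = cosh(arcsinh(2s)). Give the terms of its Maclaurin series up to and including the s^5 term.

Compose series: expand the inner function first, then feed it into the outer expansion.
q(0) = 1
q′(0) = 0
q′′(0) = 4
q′′′(0) = 0
q^(4)(0) = -48
q^(5)(0) = 0

-2*s^4 + 2*s^2 + 1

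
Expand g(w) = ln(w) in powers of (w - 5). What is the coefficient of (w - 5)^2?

-1/50

g(5) = ln(5)
g′(5) = 1/5
g′′(5) = -1/25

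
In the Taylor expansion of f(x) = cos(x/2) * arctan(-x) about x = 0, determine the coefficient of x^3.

11/24

Multiply the two series term by term and collect like powers.
[x^0] = 0;  [x^1] = -1;  [x^2] = 0;  [x^3] = 11/24.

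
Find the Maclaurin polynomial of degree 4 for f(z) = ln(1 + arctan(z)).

z^4/12 - z^2/2 + z

Let u equal the inner series; expand the outer function in u and truncate.
[z^0] = 0;  [z^1] = 1;  [z^2] = -1/2;  [z^3] = 0;  [z^4] = 1/12.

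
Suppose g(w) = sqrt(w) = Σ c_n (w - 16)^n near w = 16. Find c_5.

g(16) = 4
g′(16) = 1/8
g′′(16) = -1/256
g′′′(16) = 3/8192
g^(4)(16) = -15/262144
g^(5)(16) = 105/8388608
So c_5 = g^(5)(16)/5! = 7/67108864.

7/67108864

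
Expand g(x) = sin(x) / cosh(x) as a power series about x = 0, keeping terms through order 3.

Invert the denominator's series and multiply.
g(0) = 0
g′(0) = 1
g′′(0) = 0
g′′′(0) = -4
Dividing each by k! gives the coefficients c_0, ..., c_3.

-2*x^3/3 + x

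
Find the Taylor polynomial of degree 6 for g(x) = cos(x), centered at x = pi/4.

[(x - pi/4)^0] = sqrt(2)/2;  [(x - pi/4)^1] = -sqrt(2)/2;  [(x - pi/4)^2] = -sqrt(2)/4;  [(x - pi/4)^3] = sqrt(2)/12;  [(x - pi/4)^4] = sqrt(2)/48;  [(x - pi/4)^5] = -sqrt(2)/240;  [(x - pi/4)^6] = -sqrt(2)/1440.

-sqrt(2)*(x - pi/4)^6/1440 - sqrt(2)*(x - pi/4)^5/240 + sqrt(2)*(x - pi/4)^4/48 + sqrt(2)*(x - pi/4)^3/12 - sqrt(2)*(x - pi/4)^2/4 - sqrt(2)*(x - pi/4)/2 + sqrt(2)/2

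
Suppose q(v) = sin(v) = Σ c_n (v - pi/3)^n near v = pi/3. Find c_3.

-1/12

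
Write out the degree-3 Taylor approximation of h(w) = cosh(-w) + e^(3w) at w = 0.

9*w^3/2 + 5*w^2 + 3*w + 2

Expand each term separately and add.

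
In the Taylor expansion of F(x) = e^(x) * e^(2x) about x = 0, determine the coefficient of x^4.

Expand each factor separately, then convolve coefficients.
F(0) = 1
F′(0) = 3
F′′(0) = 9
F′′′(0) = 27
F^(4)(0) = 81
So c_4 = F^(4)(0)/4! = 27/8.

27/8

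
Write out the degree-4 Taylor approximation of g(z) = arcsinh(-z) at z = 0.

z^3/6 - z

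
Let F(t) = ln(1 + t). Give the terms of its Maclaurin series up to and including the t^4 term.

[t^0] = 0;  [t^1] = 1;  [t^2] = -1/2;  [t^3] = 1/3;  [t^4] = -1/4.

-t^4/4 + t^3/3 - t^2/2 + t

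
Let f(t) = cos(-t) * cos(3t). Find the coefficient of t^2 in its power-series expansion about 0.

-5

Expand each factor separately, then convolve coefficients.
f(0) = 1
f′(0) = 0
f′′(0) = -10
Then c_k = f^(k)(0)/k! gives each Taylor coefficient.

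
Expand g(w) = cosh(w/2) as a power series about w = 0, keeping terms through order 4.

w^4/384 + w^2/8 + 1

Compute the successive derivatives at the expansion point and divide by k!.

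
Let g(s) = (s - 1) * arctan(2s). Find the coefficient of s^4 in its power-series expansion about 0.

-8/3

Shift and add copies of the series according to the polynomial's terms.
g(0) = 0
g′(0) = -2
g′′(0) = 4
g′′′(0) = 16
g^(4)(0) = -64
So c_4 = g^(4)(0)/4! = -8/3.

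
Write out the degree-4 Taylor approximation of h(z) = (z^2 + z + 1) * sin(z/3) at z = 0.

Multiply each power in the prefactor through the base expansion.
h(0) = 0
h′(0) = 1/3
h′′(0) = 2/3
h′′′(0) = 53/27
h^(4)(0) = -4/27

-z^4/162 + 53*z^3/162 + z^2/3 + z/3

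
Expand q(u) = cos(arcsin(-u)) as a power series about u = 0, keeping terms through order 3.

1 - u^2/2

Let u equal the inner series; expand the outer function in u and truncate.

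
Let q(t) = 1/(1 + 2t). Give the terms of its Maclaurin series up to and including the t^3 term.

[t^0] = 1;  [t^1] = -2;  [t^2] = 4;  [t^3] = -8.

-8*t^3 + 4*t^2 - 2*t + 1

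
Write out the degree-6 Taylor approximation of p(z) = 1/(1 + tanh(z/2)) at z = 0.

Plug the Maclaurin series of the inner function into that of the outer and collect terms.
p(0) = 1
p′(0) = -1/2
p′′(0) = 1/2
p′′′(0) = -1/2
p^(4)(0) = 1/2
p^(5)(0) = -1/2
p^(6)(0) = 1/2
The Taylor polynomial is Σ p^(k)(0)/k! · z^k.

z^6/1440 - z^5/240 + z^4/48 - z^3/12 + z^2/4 - z/2 + 1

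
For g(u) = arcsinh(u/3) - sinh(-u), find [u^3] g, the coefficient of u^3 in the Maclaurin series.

13/81

Expand each term separately and add.
[u^0] = 0;  [u^1] = 4/3;  [u^2] = 0;  [u^3] = 13/81.
So c_3 = g′′′(0)/3! = 13/81.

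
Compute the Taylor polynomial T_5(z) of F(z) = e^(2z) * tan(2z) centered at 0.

164*z^5/15 + 8*z^4 + 20*z^3/3 + 4*z^2 + 2*z

Multiply the two series term by term and collect like powers.
[z^0] = 0;  [z^1] = 2;  [z^2] = 4;  [z^3] = 20/3;  [z^4] = 8;  [z^5] = 164/15.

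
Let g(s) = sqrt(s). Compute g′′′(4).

3/256

The coefficient of (s - 4)^3 in the expansion is 1/512, so g′′′(4) = 3! * (1/512) = 3/256.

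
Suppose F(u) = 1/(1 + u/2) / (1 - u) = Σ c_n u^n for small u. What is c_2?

3/4

Expand each factor separately, then convolve coefficients.
[u^0] = 1;  [u^1] = 1/2;  [u^2] = 3/4.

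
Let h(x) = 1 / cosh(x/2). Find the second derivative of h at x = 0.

Invert the denominator's series and multiply.
The coefficient of x^2 in the expansion is -1/8, so h′′(0) = 2! * (-1/8) = -1/4.

-1/4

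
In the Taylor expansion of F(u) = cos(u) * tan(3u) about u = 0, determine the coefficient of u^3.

15/2

Take the Cauchy product of the two expansions.
F(0) = 0
F′(0) = 3
F′′(0) = 0
F′′′(0) = 45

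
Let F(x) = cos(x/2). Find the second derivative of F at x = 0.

From the series, [x^2] F = -1/8; multiply by 2! = 2 to get -1/4.

-1/4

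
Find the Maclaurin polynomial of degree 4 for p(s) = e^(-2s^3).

1 - 2*s^3

Differentiate repeatedly and evaluate at the center.
[s^0] = 1;  [s^1] = 0;  [s^2] = 0;  [s^3] = -2;  [s^4] = 0.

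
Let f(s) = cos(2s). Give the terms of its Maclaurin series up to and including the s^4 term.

2*s^4/3 - 2*s^2 + 1

[s^0] = 1;  [s^1] = 0;  [s^2] = -2;  [s^3] = 0;  [s^4] = 2/3.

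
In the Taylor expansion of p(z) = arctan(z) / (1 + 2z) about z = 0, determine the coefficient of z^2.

-2

Write out both Maclaurin series and multiply, keeping only the needed powers.
[z^0] = 0;  [z^1] = 1;  [z^2] = -2.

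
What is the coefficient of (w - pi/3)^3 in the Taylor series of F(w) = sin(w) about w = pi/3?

Apply the Taylor formula c_k = f^(k)(a)/k!.
[(w - pi/3)^0] = sqrt(3)/2;  [(w - pi/3)^1] = 1/2;  [(w - pi/3)^2] = -sqrt(3)/4;  [(w - pi/3)^3] = -1/12.

-1/12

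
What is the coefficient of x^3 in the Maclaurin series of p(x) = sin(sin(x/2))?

Compose series: expand the inner function first, then feed it into the outer expansion.
p(0) = 0
p′(0) = 1/2
p′′(0) = 0
p′′′(0) = -1/4
So c_3 = p′′′(0)/3! = -1/24.

-1/24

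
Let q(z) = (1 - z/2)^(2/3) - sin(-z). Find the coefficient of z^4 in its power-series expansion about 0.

-7/3888

Combine the two series term by term.
q(0) = 1
q′(0) = 2/3
q′′(0) = -1/18
q′′′(0) = -28/27
q^(4)(0) = -7/162
Dividing each by k! gives the coefficients c_0, ..., c_4.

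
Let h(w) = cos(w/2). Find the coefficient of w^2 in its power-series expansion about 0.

Use the known series and substitute for the argument.
[w^0] = 1;  [w^1] = 0;  [w^2] = -1/8.
So c_2 = h′′(0)/2! = -1/8.

-1/8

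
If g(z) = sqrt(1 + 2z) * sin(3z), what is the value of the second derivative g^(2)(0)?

Expand each factor separately, then convolve coefficients.
The coefficient of z^2 in the expansion is 3, so g′′(0) = 2! * (3) = 6.

6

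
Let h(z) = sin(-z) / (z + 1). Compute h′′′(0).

Use 1/(1 - r) = Σ r^k on the denominator, then take the Cauchy product.
The coefficient of z^3 in the expansion is -5/6, so h′′′(0) = 3! * (-5/6) = -5.

-5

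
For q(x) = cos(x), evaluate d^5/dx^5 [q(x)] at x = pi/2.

The coefficient of (x - pi/2)^5 in the expansion is -1/120, so q^(5)(pi/2) = 5! * (-1/120) = -1.

-1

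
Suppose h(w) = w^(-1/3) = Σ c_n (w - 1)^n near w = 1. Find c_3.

-14/81

[(w - 1)^0] = 1;  [(w - 1)^1] = -1/3;  [(w - 1)^2] = 2/9;  [(w - 1)^3] = -14/81.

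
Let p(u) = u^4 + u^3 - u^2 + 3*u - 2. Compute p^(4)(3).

24

Use the known series and substitute for the argument.
From the series, [(u - 3)^4] p = 1; multiply by 4! = 24 to get 24.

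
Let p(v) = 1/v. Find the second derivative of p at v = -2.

-1/4

From the series, [(v + 2)^2] p = -1/8; multiply by 2! = 2 to get -1/4.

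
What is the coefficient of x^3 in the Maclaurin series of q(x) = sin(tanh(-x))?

1/2

Substitute the inner expansion into the outer series and collect powers.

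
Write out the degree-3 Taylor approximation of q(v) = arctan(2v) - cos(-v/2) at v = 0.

-8*v^3/3 + v^2/8 + 2*v - 1

Add the two expansions coefficient-wise.
q(0) = -1
q′(0) = 2
q′′(0) = 1/4
q′′′(0) = -16
The Taylor polynomial is Σ q^(k)(0)/k! · v^k.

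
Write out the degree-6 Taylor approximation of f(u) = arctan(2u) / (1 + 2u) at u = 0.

Write out both Maclaurin series and multiply, keeping only the needed powers.
f(0) = 0
f′(0) = 2
f′′(0) = -8
f′′′(0) = 32
f^(4)(0) = -256
f^(5)(0) = 3328
f^(6)(0) = -39936

-832*u^6/15 + 416*u^5/15 - 32*u^4/3 + 16*u^3/3 - 4*u^2 + 2*u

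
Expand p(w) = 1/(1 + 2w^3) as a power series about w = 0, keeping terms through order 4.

1 - 2*w^3

p(0) = 1
p′(0) = 0
p′′(0) = 0
p′′′(0) = -12
p^(4)(0) = 0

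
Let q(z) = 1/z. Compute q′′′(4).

-3/128

Apply the Taylor formula c_k = f^(k)(a)/k!.
From the series, [(z - 4)^3] q = -1/256; multiply by 3! = 6 to get -3/128.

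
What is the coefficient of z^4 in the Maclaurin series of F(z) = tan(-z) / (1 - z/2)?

-7/24

Write out both Maclaurin series and multiply, keeping only the needed powers.
F(0) = 0
F′(0) = -1
F′′(0) = -1
F′′′(0) = -7/2
F^(4)(0) = -7
So c_4 = F^(4)(0)/4! = -7/24.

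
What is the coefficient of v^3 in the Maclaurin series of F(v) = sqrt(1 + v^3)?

1/2

Differentiate repeatedly and evaluate at the center.
So c_3 = F′′′(0)/3! = 1/2.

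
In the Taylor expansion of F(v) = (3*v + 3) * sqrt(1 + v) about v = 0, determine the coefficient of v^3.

Shift and add copies of the series according to the polynomial's terms.
F(0) = 3
F′(0) = 9/2
F′′(0) = 9/4
F′′′(0) = -9/8
So c_3 = F′′′(0)/3! = -3/16.

-3/16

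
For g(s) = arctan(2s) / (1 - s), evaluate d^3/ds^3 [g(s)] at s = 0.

Expand each factor separately, then convolve coefficients.
From the series, [s^3] g = -2/3; multiply by 3! = 6 to get -4.

-4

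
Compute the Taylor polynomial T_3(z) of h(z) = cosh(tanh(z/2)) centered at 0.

z^2/8 + 1

Compose series: expand the inner function first, then feed it into the outer expansion.
h(0) = 1
h′(0) = 0
h′′(0) = 1/4
h′′′(0) = 0
The Taylor polynomial is Σ h^(k)(0)/k! · z^k.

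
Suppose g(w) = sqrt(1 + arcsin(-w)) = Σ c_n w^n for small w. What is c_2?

-1/8

Let u equal the inner series; expand the outer function in u and truncate.
[w^0] = 1;  [w^1] = -1/2;  [w^2] = -1/8.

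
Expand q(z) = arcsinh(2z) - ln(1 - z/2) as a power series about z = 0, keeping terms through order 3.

-31*z^3/24 + z^2/8 + 5*z/2

Combine the two series term by term.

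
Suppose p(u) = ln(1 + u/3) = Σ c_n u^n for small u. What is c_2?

-1/18

p(0) = 0
p′(0) = 1/3
p′′(0) = -1/9
The Taylor polynomial is Σ p^(k)(0)/k! · u^k.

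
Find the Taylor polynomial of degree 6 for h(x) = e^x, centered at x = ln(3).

(x - ln(3))^6/240 + (x - ln(3))^5/40 + (x - ln(3))^4/8 + (x - ln(3))^3/2 + 3*(x - ln(3))^2/2 + 3*(x - ln(3)) + 3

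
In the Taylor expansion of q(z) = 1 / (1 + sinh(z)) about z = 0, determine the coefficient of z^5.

Expand as Σ (-1)^k u^k with u equal to the inner function's series.
So c_5 = q^(5)(0)/5! = -181/120.

-181/120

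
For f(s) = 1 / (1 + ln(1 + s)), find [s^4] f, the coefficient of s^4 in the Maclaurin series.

Use the geometric series for the reciprocal, then substitute.
f(0) = 1
f′(0) = -1
f′′(0) = 3
f′′′(0) = -14
f^(4)(0) = 88
The Taylor polynomial is Σ f^(k)(0)/k! · s^k.

11/3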